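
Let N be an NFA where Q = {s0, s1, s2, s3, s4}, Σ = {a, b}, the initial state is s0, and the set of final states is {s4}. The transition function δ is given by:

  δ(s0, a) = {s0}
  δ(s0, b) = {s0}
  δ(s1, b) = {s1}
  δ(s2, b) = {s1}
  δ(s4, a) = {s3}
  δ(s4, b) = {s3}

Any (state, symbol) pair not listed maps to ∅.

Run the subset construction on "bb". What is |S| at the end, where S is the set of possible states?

Start in {s0}.
Read 'b': s0→{s0}; now {s0}.
Read 'b': s0→{s0}; now {s0}.
That set has 1 state.

1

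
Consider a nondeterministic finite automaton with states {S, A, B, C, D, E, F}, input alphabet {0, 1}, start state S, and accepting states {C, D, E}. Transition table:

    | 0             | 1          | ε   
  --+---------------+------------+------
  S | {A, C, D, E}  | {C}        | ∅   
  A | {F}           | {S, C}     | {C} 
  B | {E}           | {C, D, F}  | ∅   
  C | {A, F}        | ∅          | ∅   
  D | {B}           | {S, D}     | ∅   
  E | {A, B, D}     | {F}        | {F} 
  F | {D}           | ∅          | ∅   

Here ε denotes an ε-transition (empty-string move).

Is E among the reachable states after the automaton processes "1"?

Start in {S}.
Read '1': S→{C}; now {C}.
State E is not in {C}.

No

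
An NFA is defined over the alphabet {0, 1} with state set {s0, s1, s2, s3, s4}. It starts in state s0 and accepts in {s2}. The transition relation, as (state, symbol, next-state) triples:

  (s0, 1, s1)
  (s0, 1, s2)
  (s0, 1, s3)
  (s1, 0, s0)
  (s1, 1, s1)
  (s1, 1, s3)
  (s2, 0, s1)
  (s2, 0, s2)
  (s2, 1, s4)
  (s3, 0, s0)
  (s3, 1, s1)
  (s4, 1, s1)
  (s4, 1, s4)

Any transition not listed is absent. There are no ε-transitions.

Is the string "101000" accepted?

Yes

Start in {s0}.
Read '1': {s0} → {s1, s2, s3}.
Read '0': {s1, s2, s3} → {s0, s1, s2}.
Read '1': {s0, s1, s2} → {s1, s2, s3, s4}.
Read '0': {s1, s2, s3, s4} → {s0, s1, s2}.
Read '0': {s0, s1, s2} → {s0, s1, s2}.
Read '0': {s0, s1, s2} → {s0, s1, s2}.
The final set {s0, s1, s2} contains the accepting state s2.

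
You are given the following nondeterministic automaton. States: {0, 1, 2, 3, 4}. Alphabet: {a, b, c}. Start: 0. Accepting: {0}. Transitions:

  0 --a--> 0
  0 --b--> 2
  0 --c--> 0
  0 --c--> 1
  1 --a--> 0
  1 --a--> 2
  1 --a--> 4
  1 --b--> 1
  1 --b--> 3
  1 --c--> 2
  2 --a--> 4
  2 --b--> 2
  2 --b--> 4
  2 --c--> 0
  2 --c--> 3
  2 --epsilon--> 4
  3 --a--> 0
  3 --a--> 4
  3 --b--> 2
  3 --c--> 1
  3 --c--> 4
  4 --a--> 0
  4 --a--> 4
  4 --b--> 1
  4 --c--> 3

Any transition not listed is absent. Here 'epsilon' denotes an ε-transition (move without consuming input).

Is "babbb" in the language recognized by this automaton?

No

Start in {0}.
Read 'b': 0→{2}; union {2}; ε-closure = {2, 4}.
Read 'a': 2→{4}, 4→{0, 4}; now {0, 4}.
Read 'b': 0→{2}, 4→{1}; union {1, 2}; ε-closure = {1, 2, 4}.
Read 'b': 1→{1, 3}, 2→{2, 4}, 4→{1}; now {1, 2, 3, 4}.
Read 'b': 1→{1, 3}, 2→{2, 4}, 3→{2}, 4→{1}; now {1, 2, 3, 4}.
The final set {1, 2, 3, 4} contains no accepting state.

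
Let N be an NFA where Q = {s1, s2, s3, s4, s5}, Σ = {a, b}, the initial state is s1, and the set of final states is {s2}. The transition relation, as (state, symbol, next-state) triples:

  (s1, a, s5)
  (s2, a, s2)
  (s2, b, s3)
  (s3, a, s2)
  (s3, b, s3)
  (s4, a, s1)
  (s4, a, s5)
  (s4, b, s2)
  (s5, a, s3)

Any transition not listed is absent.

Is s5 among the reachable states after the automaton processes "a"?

Yes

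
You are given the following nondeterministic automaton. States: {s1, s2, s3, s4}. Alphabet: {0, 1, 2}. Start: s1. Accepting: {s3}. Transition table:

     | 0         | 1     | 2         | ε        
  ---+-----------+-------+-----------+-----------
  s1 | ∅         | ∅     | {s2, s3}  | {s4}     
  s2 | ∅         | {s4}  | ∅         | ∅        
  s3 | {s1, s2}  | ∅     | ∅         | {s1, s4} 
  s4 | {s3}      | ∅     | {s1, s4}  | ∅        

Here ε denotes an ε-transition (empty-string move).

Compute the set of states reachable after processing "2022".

Start: ε-closure({s1}) = {s1, s4}.
Read '2': s1→{s2, s3}, s4→{s1, s4}; now {s1, s2, s3, s4}.
Read '0': s1→∅, s2→∅, s3→{s1, s2}, s4→{s3}; union {s1, s2, s3}; ε-closure = {s1, s2, s3, s4}.
Read '2': s1→{s2, s3}, s2→∅, s3→∅, s4→{s1, s4}; now {s1, s2, s3, s4}.
Read '2': s1→{s2, s3}, s2→∅, s3→∅, s4→{s1, s4}; now {s1, s2, s3, s4}.

{s1, s2, s3, s4}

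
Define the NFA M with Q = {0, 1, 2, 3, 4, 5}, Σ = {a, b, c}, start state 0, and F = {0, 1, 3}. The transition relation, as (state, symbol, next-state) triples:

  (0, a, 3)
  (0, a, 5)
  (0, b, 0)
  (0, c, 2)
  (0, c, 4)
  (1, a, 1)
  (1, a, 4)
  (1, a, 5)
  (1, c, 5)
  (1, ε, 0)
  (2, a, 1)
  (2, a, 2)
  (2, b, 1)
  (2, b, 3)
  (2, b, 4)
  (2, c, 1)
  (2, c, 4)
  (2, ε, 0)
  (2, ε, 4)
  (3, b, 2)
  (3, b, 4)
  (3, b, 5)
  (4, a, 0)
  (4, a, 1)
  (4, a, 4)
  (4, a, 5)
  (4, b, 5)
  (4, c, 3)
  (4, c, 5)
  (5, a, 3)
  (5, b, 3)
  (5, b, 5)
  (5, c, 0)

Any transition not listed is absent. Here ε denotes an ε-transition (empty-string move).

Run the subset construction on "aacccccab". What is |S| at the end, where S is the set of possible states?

Start in {0}.
Read 'a': 0→{3, 5}; now {3, 5}.
Read 'a': 3→∅, 5→{3}; now {3}.
Read 'c': 3→∅; now ∅.
The set is empty and remains empty for the remaining 6 symbols.
That set has 0 states.

0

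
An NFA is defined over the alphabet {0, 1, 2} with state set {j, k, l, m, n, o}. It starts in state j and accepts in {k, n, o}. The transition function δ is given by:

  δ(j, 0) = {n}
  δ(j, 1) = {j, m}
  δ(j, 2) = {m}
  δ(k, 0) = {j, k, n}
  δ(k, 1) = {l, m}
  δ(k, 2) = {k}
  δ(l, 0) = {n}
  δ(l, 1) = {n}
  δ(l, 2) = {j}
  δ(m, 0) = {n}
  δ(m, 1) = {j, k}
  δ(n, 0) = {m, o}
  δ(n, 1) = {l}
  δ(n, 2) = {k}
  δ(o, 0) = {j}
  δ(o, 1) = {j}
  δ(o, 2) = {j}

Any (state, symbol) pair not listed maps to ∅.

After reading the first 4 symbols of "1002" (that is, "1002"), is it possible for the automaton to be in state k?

No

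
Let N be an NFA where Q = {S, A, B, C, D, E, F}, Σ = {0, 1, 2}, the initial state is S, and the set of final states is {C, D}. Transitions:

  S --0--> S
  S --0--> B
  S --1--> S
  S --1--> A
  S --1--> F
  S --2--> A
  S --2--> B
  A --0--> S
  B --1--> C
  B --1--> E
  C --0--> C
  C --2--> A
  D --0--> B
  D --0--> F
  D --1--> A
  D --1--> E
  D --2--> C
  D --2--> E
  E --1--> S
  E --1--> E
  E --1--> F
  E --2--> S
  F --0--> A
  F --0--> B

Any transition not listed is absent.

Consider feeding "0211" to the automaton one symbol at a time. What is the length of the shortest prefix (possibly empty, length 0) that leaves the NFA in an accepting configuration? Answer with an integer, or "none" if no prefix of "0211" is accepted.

3

Start in {S}.
Read '0': S→{S, B}; now {S, B}.
Read '2': S→{A, B}, B→∅; now {A, B}.
Read '1': A→∅, B→{C, E}; now {C, E}.
None of the earlier sets intersect F, but {C, E} does.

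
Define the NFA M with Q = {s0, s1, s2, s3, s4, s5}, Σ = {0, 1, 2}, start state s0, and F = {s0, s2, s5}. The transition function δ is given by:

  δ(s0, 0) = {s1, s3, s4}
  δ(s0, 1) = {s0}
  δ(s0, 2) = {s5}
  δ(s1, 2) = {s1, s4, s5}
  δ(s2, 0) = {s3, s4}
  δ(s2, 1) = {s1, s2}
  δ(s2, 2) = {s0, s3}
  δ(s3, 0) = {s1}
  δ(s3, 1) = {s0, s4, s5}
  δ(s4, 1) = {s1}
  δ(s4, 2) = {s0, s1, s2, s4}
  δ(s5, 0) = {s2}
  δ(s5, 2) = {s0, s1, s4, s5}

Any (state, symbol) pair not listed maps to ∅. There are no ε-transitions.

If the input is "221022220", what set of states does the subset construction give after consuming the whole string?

{s1, s2, s3, s4}

Start in {s0}.
Read '2': s0→{s5}; now {s5}.
Read '2': s5→{s0, s1, s4, s5}; now {s0, s1, s4, s5}.
Read '1': s0→{s0}, s1→∅, s4→{s1}, s5→∅; now {s0, s1}.
Read '0': s0→{s1, s3, s4}, s1→∅; now {s1, s3, s4}.
Read '2': s1→{s1, s4, s5}, s3→∅, s4→{s0, s1, s2, s4}; now {s0, s1, s2, s4, s5}.
Read '2': s0→{s5}, s1→{s1, s4, s5}, s2→{s0, s3}, s4→{s0, s1, s2, s4}, s5→{s0, s1, s4, s5}; now {s0, s1, s2, s3, s4, s5}.
Read '2': s0→{s5}, s1→{s1, s4, s5}, s2→{s0, s3}, s3→∅, s4→{s0, s1, s2, s4}, s5→{s0, s1, s4, s5}; now {s0, s1, s2, s3, s4, s5}.
Read '2': s0→{s5}, s1→{s1, s4, s5}, s2→{s0, s3}, s3→∅, s4→{s0, s1, s2, s4}, s5→{s0, s1, s4, s5}; now {s0, s1, s2, s3, s4, s5}.
Read '0': s0→{s1, s3, s4}, s1→∅, s2→{s3, s4}, s3→{s1}, s4→∅, s5→{s2}; now {s1, s2, s3, s4}.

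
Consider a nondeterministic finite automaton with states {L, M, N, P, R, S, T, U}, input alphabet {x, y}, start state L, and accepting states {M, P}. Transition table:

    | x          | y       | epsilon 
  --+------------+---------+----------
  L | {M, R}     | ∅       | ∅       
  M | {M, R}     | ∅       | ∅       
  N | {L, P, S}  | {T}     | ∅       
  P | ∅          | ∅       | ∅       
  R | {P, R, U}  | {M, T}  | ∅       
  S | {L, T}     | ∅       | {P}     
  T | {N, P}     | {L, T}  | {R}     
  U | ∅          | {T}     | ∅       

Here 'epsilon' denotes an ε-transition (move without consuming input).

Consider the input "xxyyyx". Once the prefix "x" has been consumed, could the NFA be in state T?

Start in {L}.
Read 'x': {L} → {M, R}.
State T is not in {M, R}.

No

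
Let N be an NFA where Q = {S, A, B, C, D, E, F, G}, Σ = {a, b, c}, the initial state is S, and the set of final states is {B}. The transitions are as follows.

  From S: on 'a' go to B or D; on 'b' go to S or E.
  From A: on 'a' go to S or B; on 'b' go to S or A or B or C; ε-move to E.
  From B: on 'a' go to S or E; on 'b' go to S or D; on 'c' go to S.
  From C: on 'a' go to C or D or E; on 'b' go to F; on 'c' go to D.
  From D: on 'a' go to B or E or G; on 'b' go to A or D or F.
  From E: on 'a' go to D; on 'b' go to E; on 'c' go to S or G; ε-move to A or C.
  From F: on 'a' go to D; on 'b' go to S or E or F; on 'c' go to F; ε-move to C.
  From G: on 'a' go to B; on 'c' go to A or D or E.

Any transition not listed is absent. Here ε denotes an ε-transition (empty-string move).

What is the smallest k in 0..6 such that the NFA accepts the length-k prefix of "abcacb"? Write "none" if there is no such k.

1

Start in {S}.
Read 'a': {S} → {B, D}.
None of the earlier sets intersect F, but {B, D} does.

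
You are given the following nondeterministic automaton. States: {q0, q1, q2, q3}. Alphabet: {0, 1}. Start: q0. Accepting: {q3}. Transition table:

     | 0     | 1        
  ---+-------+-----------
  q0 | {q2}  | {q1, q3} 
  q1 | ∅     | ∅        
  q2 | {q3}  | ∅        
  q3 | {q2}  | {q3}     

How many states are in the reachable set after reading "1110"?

Start in {q0}.
Read '1': {q0} → {q1, q3}.
Read '1': {q1, q3} → {q3}.
Read '1': {q3} → {q3}.
Read '0': {q3} → {q2}.
That set has 1 state.

1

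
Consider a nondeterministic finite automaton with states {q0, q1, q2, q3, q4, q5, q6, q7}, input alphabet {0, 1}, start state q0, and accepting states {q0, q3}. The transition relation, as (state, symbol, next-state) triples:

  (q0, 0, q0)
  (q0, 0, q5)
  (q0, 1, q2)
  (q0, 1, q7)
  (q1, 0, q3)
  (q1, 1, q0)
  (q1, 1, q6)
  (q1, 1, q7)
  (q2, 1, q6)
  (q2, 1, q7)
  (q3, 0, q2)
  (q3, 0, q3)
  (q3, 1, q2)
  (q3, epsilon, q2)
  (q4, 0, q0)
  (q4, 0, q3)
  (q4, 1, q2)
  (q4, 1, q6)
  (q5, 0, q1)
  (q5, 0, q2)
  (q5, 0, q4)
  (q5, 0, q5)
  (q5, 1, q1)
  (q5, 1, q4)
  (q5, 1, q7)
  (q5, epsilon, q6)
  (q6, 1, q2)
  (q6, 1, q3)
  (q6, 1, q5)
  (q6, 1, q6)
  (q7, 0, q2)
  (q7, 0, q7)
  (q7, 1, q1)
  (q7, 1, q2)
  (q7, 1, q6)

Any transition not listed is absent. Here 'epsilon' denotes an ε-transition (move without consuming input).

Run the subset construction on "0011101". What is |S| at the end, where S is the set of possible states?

Start in {q0}.
Read '0': q0→{q0, q5}; union {q0, q5}; ε-closure = {q0, q5, q6}.
Read '0': q0→{q0, q5}, q5→{q1, q2, q4, q5}, q6→∅; union {q0, q1, q2, q4, q5}; ε-closure = {q0, q1, q2, q4, q5, q6}.
Read '1': q0→{q2, q7}, q1→{q0, q6, q7}, q2→{q6, q7}, q4→{q2, q6}, q5→{q1, q4, q7}, q6→{q2, q3, q5, q6}; now {q0, q1, q2, q3, q4, q5, q6, q7}.
Read '1': q0→{q2, q7}, q1→{q0, q6, q7}, q2→{q6, q7}, q3→{q2}, q4→{q2, q6}, q5→{q1, q4, q7}, q6→{q2, q3, q5, q6}, q7→{q1, q2, q6}; now {q0, q1, q2, q3, q4, q5, q6, q7}.
Read '1': q0→{q2, q7}, q1→{q0, q6, q7}, q2→{q6, q7}, q3→{q2}, q4→{q2, q6}, q5→{q1, q4, q7}, q6→{q2, q3, q5, q6}, q7→{q1, q2, q6}; now {q0, q1, q2, q3, q4, q5, q6, q7}.
Read '0': q0→{q0, q5}, q1→{q3}, q2→∅, q3→{q2, q3}, q4→{q0, q3}, q5→{q1, q2, q4, q5}, q6→∅, q7→{q2, q7}; union {q0, q1, q2, q3, q4, q5, q7}; ε-closure = {q0, q1, q2, q3, q4, q5, q6, q7}.
Read '1': q0→{q2, q7}, q1→{q0, q6, q7}, q2→{q6, q7}, q3→{q2}, q4→{q2, q6}, q5→{q1, q4, q7}, q6→{q2, q3, q5, q6}, q7→{q1, q2, q6}; now {q0, q1, q2, q3, q4, q5, q6, q7}.
That set has 8 states.

8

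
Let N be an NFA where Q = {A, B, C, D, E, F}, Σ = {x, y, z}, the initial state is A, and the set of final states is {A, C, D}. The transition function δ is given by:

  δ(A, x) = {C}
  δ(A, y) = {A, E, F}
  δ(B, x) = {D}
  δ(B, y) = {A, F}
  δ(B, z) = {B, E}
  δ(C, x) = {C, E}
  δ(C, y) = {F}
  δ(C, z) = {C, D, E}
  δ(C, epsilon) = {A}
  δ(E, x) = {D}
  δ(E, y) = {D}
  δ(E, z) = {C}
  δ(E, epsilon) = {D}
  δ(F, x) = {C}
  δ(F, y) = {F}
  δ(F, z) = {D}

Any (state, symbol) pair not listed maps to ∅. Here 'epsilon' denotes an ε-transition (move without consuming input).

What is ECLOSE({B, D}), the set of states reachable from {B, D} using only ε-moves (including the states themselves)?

{B, D}

Begin with {B, D}.
No ε-moves leave this set, so the closure equals the set itself.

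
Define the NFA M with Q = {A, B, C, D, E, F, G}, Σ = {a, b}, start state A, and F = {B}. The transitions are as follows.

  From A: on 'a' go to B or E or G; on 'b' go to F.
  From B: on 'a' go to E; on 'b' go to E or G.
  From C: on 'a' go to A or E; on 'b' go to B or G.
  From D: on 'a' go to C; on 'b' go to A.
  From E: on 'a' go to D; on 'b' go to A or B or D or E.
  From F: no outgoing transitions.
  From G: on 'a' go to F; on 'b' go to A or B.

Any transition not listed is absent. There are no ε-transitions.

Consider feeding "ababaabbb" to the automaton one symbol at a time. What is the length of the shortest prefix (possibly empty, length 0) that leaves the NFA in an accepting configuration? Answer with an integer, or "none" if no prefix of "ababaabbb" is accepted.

1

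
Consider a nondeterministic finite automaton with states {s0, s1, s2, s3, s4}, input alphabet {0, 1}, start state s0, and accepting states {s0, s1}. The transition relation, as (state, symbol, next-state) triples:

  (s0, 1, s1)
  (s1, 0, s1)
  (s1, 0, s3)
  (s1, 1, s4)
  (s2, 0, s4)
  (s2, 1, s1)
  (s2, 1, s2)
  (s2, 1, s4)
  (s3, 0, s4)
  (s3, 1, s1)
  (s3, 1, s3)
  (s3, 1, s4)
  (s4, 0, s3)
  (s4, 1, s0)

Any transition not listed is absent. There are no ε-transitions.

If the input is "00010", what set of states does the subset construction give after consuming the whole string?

∅

Start in {s0}.
Read '0': {s0} → ∅.
The set is empty and remains empty for the remaining 4 symbols.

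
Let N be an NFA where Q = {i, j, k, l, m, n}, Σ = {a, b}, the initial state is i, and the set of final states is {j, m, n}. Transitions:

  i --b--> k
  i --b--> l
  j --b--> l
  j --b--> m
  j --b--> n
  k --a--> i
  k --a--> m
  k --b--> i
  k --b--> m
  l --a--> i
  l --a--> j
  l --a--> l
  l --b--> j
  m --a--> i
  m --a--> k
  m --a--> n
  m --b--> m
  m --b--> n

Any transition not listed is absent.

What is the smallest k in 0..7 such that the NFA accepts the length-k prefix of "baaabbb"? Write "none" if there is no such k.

Start in {i}.
Read 'b': i→{k, l}; now {k, l}.
Read 'a': k→{i, m}, l→{i, j, l}; now {i, j, l, m}.
None of the earlier sets intersect F, but {i, j, l, m} does.

2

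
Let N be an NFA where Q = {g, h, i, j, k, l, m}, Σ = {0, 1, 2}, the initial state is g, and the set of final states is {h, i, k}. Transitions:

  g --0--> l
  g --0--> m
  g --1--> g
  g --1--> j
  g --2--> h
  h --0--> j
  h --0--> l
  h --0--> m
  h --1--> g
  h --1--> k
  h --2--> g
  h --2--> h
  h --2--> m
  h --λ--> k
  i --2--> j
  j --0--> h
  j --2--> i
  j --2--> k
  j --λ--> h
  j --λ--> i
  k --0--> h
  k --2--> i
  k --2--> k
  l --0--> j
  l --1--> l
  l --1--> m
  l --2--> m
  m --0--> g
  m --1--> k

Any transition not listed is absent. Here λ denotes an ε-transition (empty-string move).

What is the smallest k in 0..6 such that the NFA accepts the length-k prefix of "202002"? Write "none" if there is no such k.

1

Start in {g}.
Read '2': g→{h}; union {h}; ε-closure = {h, k}.
None of the earlier sets intersect F, but {h, k} does.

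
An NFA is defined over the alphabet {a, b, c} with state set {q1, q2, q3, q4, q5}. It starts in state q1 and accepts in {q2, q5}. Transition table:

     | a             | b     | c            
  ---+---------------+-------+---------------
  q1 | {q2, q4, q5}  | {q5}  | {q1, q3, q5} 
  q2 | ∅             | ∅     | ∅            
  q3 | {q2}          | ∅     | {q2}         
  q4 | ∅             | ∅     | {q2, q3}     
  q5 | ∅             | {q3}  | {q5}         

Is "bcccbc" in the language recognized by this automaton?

Yes

Start in {q1}.
Read 'b': {q1} → {q5}.
Read 'c': {q5} → {q5}.
Read 'c': {q5} → {q5}.
Read 'c': {q5} → {q5}.
Read 'b': {q5} → {q3}.
Read 'c': {q3} → {q2}.
The final set {q2} contains the accepting state q2.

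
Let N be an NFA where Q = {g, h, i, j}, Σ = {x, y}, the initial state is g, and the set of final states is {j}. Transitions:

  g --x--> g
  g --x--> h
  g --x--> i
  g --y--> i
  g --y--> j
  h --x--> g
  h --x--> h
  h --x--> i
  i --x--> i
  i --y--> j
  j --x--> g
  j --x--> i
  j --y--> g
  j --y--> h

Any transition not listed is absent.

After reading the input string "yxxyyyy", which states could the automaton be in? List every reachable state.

{g, h, i, j}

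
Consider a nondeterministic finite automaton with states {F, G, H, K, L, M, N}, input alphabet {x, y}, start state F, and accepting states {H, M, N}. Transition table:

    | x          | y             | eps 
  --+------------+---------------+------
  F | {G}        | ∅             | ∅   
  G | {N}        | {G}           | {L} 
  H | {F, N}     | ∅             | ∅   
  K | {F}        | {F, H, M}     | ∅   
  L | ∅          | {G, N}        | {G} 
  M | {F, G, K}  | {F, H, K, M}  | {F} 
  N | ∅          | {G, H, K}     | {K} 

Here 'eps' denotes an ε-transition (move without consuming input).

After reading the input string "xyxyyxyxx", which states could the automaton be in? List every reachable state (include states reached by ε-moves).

{F, G, K, L, N}

Start in {F}.
Read 'x': F→{G}; union {G}; ε-closure = {G, L}.
Read 'y': G→{G}, L→{G, N}; union {G, N}; ε-closure = {G, K, L, N}.
Read 'x': G→{N}, K→{F}, L→∅, N→∅; union {F, N}; ε-closure = {F, K, N}.
Read 'y': F→∅, K→{F, H, M}, N→{G, H, K}; union {F, G, H, K, M}; ε-closure = {F, G, H, K, L, M}.
Read 'y': F→∅, G→{G}, H→∅, K→{F, H, M}, L→{G, N}, M→{F, H, K, M}; union {F, G, H, K, M, N}; ε-closure = {F, G, H, K, L, M, N}.
Read 'x': F→{G}, G→{N}, H→{F, N}, K→{F}, L→∅, M→{F, G, K}, N→∅; union {F, G, K, N}; ε-closure = {F, G, K, L, N}.
Read 'y': F→∅, G→{G}, K→{F, H, M}, L→{G, N}, N→{G, H, K}; union {F, G, H, K, M, N}; ε-closure = {F, G, H, K, L, M, N}.
Read 'x': F→{G}, G→{N}, H→{F, N}, K→{F}, L→∅, M→{F, G, K}, N→∅; union {F, G, K, N}; ε-closure = {F, G, K, L, N}.
Read 'x': F→{G}, G→{N}, K→{F}, L→∅, N→∅; union {F, G, N}; ε-closure = {F, G, K, L, N}.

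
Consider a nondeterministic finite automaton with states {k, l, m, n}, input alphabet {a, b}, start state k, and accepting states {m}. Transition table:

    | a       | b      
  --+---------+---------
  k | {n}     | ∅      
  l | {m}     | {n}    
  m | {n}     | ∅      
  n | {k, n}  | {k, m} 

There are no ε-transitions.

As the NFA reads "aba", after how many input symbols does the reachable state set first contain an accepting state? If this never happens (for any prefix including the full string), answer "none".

2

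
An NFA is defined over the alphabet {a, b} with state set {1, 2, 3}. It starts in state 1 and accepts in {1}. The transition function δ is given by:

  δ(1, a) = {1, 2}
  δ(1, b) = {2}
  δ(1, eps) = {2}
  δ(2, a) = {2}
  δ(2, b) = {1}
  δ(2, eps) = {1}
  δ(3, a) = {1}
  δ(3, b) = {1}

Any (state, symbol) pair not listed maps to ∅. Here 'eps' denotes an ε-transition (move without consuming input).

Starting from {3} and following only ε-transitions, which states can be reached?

Begin with {3}.
No ε-moves leave this set, so the closure equals the set itself.

{3}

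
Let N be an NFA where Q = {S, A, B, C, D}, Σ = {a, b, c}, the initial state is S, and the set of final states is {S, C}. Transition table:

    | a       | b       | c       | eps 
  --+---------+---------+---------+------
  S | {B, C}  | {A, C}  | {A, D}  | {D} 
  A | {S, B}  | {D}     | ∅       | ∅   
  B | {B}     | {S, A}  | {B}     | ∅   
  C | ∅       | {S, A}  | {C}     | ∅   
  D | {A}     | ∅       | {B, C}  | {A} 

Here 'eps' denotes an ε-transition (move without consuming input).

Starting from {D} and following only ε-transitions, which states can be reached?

{A, D}

Begin with {D}.
ε-move D → A; add A.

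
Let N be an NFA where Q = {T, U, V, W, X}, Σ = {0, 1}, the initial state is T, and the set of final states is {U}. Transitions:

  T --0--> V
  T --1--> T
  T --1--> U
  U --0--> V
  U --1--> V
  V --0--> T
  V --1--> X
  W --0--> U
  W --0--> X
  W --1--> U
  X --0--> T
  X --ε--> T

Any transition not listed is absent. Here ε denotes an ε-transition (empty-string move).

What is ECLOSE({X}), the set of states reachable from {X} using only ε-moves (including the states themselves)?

{T, X}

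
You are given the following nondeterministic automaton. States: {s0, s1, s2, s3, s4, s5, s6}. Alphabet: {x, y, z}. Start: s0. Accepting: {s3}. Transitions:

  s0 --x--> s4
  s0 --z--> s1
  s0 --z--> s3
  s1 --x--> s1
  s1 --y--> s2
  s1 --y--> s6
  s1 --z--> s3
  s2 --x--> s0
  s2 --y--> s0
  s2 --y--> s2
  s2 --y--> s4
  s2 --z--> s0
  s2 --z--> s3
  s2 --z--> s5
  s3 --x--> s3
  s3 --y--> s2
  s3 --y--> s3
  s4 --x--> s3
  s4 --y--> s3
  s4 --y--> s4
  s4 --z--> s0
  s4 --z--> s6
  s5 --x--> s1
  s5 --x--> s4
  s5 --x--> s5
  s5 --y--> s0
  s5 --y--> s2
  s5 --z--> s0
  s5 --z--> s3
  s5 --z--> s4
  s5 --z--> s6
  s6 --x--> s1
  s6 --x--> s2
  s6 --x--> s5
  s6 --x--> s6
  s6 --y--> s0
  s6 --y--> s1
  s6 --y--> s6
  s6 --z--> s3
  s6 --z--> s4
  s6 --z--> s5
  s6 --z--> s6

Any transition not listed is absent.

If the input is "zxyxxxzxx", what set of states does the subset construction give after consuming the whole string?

{s0, s1, s2, s3, s4, s5, s6}

Start in {s0}.
Read 'z': {s0} → {s1, s3}.
Read 'x': {s1, s3} → {s1, s3}.
Read 'y': {s1, s3} → {s2, s3, s6}.
Read 'x': {s2, s3, s6} → {s0, s1, s2, s3, s5, s6}.
Read 'x': {s0, s1, s2, s3, s5, s6} → {s0, s1, s2, s3, s4, s5, s6}.
Read 'x': {s0, s1, s2, s3, s4, s5, s6} → {s0, s1, s2, s3, s4, s5, s6}.
Read 'z': {s0, s1, s2, s3, s4, s5, s6} → {s0, s1, s3, s4, s5, s6}.
Read 'x': {s0, s1, s3, s4, s5, s6} → {s1, s2, s3, s4, s5, s6}.
Read 'x': {s1, s2, s3, s4, s5, s6} → {s0, s1, s2, s3, s4, s5, s6}.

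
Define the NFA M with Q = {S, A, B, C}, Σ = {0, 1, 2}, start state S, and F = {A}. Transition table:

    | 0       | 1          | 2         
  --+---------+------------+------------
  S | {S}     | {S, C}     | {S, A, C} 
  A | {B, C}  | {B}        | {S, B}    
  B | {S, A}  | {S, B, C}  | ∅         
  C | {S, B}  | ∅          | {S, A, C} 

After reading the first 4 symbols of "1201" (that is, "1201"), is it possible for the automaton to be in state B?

Start in {S}.
Read '1': {S} → {S, C}.
Read '2': {S, C} → {S, A, C}.
Read '0': {S, A, C} → {S, B, C}.
Read '1': {S, B, C} → {S, B, C}.
State B is in {S, B, C}.

Yes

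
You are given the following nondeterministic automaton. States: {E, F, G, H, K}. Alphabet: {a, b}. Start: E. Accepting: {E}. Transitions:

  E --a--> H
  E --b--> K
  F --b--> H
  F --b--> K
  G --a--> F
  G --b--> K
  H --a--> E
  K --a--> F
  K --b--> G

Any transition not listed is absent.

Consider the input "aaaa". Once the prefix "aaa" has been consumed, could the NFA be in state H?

Start in {E}.
Read 'a': {E} → {H}.
Read 'a': {H} → {E}.
Read 'a': {E} → {H}.
State H is in {H}.

Yes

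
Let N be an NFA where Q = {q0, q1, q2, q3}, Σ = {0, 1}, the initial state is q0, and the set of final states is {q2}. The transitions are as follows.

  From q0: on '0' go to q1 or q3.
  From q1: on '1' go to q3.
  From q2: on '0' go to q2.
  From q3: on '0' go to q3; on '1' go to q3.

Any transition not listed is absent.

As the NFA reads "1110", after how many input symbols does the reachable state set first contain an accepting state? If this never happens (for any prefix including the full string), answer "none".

none

Start in {q0}.
Read '1': {q0} → ∅.
The set is empty and remains empty for the remaining 3 symbols.
No reachable set along the way intersects F.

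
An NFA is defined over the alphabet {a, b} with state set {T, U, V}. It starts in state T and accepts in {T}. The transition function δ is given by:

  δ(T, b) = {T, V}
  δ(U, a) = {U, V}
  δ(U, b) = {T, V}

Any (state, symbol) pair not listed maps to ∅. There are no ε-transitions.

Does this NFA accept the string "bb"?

Yes

Start in {T}.
Read 'b': T→{T, V}; now {T, V}.
Read 'b': T→{T, V}, V→∅; now {T, V}.
The final set {T, V} contains the accepting state T.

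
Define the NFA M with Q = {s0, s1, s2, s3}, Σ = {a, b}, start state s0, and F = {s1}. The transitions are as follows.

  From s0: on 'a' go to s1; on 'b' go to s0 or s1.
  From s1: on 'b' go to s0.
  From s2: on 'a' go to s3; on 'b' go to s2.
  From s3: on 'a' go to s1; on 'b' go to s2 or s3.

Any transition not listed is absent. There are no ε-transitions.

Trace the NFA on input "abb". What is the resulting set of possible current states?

{s0, s1}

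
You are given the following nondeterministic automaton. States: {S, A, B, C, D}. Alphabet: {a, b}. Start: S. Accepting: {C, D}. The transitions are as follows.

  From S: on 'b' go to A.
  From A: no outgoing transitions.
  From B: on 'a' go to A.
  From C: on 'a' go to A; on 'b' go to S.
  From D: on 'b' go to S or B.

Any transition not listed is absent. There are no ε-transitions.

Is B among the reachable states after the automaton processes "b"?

Start in {S}.
Read 'b': S→{A}; now {A}.
State B is not in {A}.

No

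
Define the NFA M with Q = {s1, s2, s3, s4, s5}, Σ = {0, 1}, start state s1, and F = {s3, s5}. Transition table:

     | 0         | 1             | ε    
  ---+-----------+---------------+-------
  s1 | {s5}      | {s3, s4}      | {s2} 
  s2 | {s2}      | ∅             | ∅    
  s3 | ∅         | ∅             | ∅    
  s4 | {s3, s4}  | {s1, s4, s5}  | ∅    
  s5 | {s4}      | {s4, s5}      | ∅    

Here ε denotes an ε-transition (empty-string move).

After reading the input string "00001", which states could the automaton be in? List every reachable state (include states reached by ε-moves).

Start: ε-closure({s1}) = {s1, s2}.
Read '0': s1→{s5}, s2→{s2}; now {s2, s5}.
Read '0': s2→{s2}, s5→{s4}; now {s2, s4}.
Read '0': s2→{s2}, s4→{s3, s4}; now {s2, s3, s4}.
Read '0': s2→{s2}, s3→∅, s4→{s3, s4}; now {s2, s3, s4}.
Read '1': s2→∅, s3→∅, s4→{s1, s4, s5}; union {s1, s4, s5}; ε-closure = {s1, s2, s4, s5}.

{s1, s2, s4, s5}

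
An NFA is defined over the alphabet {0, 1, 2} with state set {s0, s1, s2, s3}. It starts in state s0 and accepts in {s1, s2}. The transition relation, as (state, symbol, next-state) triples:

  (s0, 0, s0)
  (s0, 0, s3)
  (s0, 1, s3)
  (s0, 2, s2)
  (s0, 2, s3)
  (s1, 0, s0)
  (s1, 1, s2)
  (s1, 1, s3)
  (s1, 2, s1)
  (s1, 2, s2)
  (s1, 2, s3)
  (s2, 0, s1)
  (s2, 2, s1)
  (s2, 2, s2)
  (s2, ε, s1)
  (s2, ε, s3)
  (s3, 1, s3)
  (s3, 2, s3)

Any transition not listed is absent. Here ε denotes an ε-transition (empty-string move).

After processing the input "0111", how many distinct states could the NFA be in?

1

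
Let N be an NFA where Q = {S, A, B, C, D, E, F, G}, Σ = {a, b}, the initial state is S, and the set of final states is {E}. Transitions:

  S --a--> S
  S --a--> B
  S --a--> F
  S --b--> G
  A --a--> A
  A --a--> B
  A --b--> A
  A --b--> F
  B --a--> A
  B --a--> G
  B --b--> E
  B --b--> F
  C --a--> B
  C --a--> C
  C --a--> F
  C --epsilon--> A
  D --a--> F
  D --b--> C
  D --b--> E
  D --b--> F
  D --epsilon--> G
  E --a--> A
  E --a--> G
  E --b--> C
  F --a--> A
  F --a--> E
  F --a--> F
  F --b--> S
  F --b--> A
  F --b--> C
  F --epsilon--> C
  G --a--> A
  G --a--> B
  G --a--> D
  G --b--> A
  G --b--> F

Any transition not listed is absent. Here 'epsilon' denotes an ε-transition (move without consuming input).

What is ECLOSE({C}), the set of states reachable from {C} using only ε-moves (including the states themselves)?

{A, C}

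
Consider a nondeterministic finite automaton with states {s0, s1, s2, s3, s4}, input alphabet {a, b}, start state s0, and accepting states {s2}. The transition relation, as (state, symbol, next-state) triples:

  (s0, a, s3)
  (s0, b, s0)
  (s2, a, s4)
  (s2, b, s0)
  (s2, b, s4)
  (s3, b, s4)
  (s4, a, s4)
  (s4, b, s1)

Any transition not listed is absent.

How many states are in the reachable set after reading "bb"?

1

Start in {s0}.
Read 'b': s0→{s0}; now {s0}.
Read 'b': s0→{s0}; now {s0}.
That set has 1 state.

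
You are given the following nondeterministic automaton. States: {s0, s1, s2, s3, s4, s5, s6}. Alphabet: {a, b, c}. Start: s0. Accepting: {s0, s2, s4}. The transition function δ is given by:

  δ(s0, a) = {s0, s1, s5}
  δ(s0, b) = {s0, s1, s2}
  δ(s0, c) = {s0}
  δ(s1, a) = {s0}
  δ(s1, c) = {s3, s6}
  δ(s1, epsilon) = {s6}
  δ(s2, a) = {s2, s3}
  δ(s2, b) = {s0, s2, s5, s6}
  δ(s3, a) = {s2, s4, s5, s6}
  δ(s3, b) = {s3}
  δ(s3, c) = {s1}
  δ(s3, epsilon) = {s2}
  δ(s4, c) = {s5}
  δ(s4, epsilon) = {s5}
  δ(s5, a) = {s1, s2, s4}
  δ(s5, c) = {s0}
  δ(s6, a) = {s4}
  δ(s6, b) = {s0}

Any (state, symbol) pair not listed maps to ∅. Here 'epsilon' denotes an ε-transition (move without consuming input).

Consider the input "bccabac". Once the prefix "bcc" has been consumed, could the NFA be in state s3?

Start in {s0}.
Read 'b': s0→{s0, s1, s2}; union {s0, s1, s2}; ε-closure = {s0, s1, s2, s6}.
Read 'c': s0→{s0}, s1→{s3, s6}, s2→∅, s6→∅; union {s0, s3, s6}; ε-closure = {s0, s2, s3, s6}.
Read 'c': s0→{s0}, s2→∅, s3→{s1}, s6→∅; union {s0, s1}; ε-closure = {s0, s1, s6}.
State s3 is not in {s0, s1, s6}.

No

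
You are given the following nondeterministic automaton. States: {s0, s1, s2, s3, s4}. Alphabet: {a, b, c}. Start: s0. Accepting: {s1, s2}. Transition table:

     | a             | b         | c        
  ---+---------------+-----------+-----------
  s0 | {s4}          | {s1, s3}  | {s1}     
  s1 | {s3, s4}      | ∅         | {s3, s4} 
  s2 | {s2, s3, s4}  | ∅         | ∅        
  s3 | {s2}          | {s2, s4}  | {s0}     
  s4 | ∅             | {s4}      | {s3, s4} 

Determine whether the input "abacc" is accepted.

No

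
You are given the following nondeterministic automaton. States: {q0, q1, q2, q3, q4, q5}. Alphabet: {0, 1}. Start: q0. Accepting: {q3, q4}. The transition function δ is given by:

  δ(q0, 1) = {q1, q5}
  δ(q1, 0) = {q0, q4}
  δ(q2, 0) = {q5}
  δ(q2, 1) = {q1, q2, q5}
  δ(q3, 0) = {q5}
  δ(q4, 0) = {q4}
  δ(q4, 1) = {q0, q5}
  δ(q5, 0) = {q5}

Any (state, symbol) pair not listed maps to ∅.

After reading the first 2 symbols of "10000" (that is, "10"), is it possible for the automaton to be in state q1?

No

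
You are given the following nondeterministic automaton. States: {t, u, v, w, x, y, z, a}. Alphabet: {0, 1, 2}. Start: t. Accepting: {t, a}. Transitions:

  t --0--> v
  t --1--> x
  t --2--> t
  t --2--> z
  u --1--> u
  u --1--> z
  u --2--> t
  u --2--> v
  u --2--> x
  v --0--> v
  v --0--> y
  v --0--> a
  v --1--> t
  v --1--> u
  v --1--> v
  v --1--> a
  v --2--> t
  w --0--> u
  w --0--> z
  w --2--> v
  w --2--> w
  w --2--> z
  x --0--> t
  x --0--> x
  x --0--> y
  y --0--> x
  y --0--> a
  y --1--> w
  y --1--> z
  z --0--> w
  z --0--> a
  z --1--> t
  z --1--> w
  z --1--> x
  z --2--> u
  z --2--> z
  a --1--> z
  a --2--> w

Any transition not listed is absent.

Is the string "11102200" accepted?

Start in {t}.
Read '1': {t} → {x}.
Read '1': {x} → ∅.
The set is empty and remains empty for the remaining 6 symbols.
The final set ∅ contains no accepting state.

No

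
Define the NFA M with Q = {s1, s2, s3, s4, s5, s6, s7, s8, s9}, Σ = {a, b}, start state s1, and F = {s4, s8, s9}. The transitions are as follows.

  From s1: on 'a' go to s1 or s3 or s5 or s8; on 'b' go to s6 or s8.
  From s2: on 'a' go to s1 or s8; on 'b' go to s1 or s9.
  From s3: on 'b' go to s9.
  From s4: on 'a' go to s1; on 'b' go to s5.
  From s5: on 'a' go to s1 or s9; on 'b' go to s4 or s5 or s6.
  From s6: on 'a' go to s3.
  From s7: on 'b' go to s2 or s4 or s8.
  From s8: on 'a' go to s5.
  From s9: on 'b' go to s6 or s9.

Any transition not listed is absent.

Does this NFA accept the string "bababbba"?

No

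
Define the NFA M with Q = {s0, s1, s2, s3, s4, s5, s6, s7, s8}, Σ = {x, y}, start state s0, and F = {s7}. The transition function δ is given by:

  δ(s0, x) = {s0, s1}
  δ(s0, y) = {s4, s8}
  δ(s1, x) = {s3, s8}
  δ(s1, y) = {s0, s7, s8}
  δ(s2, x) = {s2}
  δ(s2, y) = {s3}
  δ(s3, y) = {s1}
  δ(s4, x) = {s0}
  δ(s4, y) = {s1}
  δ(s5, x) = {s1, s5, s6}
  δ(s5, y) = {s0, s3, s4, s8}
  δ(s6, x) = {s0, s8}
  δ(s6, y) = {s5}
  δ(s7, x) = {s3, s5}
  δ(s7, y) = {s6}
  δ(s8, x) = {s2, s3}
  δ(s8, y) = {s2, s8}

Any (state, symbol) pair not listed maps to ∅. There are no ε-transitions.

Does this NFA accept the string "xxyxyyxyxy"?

Start in {s0}.
Read 'x': {s0} → {s0, s1}.
Read 'x': {s0, s1} → {s0, s1, s3, s8}.
Read 'y': {s0, s1, s3, s8} → {s0, s1, s2, s4, s7, s8}.
Read 'x': {s0, s1, s2, s4, s7, s8} → {s0, s1, s2, s3, s5, s8}.
Read 'y': {s0, s1, s2, s3, s5, s8} → {s0, s1, s2, s3, s4, s7, s8}.
Read 'y': {s0, s1, s2, s3, s4, s7, s8} → {s0, s1, s2, s3, s4, s6, s7, s8}.
Read 'x': {s0, s1, s2, s3, s4, s6, s7, s8} → {s0, s1, s2, s3, s5, s8}.
Read 'y': {s0, s1, s2, s3, s5, s8} → {s0, s1, s2, s3, s4, s7, s8}.
Read 'x': {s0, s1, s2, s3, s4, s7, s8} → {s0, s1, s2, s3, s5, s8}.
Read 'y': {s0, s1, s2, s3, s5, s8} → {s0, s1, s2, s3, s4, s7, s8}.
The final set {s0, s1, s2, s3, s4, s7, s8} contains the accepting state s7.

Yes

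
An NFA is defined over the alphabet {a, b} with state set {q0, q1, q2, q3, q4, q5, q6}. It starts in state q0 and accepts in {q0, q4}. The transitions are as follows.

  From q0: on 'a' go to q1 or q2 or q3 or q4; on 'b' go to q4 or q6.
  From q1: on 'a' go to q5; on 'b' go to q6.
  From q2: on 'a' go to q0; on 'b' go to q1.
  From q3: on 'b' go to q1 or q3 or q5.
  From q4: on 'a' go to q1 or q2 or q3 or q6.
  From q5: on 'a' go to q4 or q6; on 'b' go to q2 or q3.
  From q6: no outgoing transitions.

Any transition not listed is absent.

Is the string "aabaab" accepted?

Yes

Start in {q0}.
Read 'a': {q0} → {q1, q2, q3, q4}.
Read 'a': {q1, q2, q3, q4} → {q0, q1, q2, q3, q5, q6}.
Read 'b': {q0, q1, q2, q3, q5, q6} → {q1, q2, q3, q4, q5, q6}.
Read 'a': {q1, q2, q3, q4, q5, q6} → {q0, q1, q2, q3, q4, q5, q6}.
Read 'a': {q0, q1, q2, q3, q4, q5, q6} → {q0, q1, q2, q3, q4, q5, q6}.
Read 'b': {q0, q1, q2, q3, q4, q5, q6} → {q1, q2, q3, q4, q5, q6}.
The final set {q1, q2, q3, q4, q5, q6} contains the accepting state q4.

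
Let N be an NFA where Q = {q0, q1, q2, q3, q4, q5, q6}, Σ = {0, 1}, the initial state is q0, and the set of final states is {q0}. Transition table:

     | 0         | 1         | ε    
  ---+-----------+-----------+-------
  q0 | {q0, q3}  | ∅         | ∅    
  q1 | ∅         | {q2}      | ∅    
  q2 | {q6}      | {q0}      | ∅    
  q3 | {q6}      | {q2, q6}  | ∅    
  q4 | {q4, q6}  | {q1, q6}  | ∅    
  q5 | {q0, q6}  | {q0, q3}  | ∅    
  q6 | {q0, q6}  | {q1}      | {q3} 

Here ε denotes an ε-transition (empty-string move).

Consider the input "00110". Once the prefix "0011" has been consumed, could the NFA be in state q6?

Yes

Start in {q0}.
Read '0': {q0} → {q0, q3}.
Read '0': {q0, q3} → {q0, q3, q6}.
Read '1': {q0, q3, q6} → {q1, q2, q3, q6}.
Read '1': {q1, q2, q3, q6} → {q0, q1, q2, q3, q6}.
State q6 is in {q0, q1, q2, q3, q6}.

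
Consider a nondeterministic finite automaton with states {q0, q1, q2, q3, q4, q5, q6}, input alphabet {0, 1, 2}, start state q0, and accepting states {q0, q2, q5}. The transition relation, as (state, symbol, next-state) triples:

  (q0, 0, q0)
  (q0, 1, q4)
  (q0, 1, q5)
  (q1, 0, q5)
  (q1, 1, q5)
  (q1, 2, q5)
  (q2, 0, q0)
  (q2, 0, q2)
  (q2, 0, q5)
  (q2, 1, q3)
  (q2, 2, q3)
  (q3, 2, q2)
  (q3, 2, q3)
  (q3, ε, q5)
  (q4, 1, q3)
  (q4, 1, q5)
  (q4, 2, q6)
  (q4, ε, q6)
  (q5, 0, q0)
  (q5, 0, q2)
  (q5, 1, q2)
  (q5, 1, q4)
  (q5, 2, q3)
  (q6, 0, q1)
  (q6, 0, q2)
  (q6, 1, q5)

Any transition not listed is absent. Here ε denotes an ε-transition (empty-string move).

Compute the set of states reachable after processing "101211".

Start in {q0}.
Read '1': {q0} → {q4, q5, q6}.
Read '0': {q4, q5, q6} → {q0, q1, q2}.
Read '1': {q0, q1, q2} → {q3, q4, q5, q6}.
Read '2': {q3, q4, q5, q6} → {q2, q3, q5, q6}.
Read '1': {q2, q3, q5, q6} → {q2, q3, q4, q5, q6}.
Read '1': {q2, q3, q4, q5, q6} → {q2, q3, q4, q5, q6}.

{q2, q3, q4, q5, q6}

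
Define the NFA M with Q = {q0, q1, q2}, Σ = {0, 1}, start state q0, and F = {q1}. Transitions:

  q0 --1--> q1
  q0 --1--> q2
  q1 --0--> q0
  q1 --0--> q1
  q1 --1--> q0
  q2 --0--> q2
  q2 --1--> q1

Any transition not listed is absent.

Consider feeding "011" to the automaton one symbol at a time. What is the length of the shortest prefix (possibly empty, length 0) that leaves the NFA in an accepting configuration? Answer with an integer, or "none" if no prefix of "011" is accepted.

none

Start in {q0}.
Read '0': q0→∅; now ∅.
The set is empty and remains empty for the remaining 2 symbols.
No reachable set along the way intersects F.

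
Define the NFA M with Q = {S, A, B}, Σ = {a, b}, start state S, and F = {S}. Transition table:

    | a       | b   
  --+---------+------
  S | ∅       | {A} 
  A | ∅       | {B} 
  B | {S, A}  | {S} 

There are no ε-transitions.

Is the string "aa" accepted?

No

Start in {S}.
Read 'a': S→∅; now ∅.
The set is empty and remains empty for the remaining 1 symbol.
The final set ∅ contains no accepting state.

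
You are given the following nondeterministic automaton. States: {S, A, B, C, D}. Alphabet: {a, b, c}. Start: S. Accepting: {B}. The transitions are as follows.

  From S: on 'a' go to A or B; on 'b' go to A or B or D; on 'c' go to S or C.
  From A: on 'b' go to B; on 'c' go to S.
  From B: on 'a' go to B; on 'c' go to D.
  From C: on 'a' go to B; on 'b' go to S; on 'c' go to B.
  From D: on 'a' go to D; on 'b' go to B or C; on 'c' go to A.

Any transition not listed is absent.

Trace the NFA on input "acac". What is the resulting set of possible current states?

{S, A, D}

Start in {S}.
Read 'a': {S} → {A, B}.
Read 'c': {A, B} → {S, D}.
Read 'a': {S, D} → {A, B, D}.
Read 'c': {A, B, D} → {S, A, D}.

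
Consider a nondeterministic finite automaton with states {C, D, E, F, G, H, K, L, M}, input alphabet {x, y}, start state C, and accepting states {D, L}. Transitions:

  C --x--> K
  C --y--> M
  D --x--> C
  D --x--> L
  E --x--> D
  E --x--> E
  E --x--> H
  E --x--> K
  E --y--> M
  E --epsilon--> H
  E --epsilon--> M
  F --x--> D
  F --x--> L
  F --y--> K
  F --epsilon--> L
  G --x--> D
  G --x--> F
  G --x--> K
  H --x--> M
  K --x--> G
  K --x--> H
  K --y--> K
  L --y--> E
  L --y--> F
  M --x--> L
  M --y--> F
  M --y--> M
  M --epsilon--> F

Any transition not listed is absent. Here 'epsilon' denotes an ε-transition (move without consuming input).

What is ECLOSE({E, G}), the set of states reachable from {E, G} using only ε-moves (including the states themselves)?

Begin with {E, G}.
ε-move E → H; add H.
ε-move E → M; add M.
ε-move M → F; add F.
ε-move F → L; add L.

{E, F, G, H, L, M}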